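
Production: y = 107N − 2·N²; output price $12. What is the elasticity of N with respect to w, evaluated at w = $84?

ε = -0.07

From P·MP_N = w with MP_N = 107 − 4N, labor demand is N(w) = (107 − w/12)/4.
dN/dw = −1/(48) = -1/48.
At w = 84, N = 25, so ε = (dN/dw)·(w/N) = (-1/48)·(84/25) = -0.07.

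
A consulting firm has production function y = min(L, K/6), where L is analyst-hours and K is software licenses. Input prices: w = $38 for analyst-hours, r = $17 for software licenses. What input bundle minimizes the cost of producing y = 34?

L* = 34, K* = 204

With a fixed-proportions technology, the cost-minimizing bundle uses no slack in either input: L = K/6 = y.
So L = 34 and K = 6·34 = 204.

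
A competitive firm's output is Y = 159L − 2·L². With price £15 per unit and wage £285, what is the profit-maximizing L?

L* = 35

The marginal product of L is MP_L = 159 − 4L.
A price-taking firm hires until the value of the marginal product equals the wage: P·MP_L = w, so 15·(159 − 4L) = 285.
Then 159 − 4L = 19, giving L = 35.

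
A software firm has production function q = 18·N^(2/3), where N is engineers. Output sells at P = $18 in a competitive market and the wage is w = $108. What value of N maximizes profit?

MP_N = (2/3)·18·N^(-1/3) = 12·N^(-1/3).
Profit maximization for a price taker requires P·MP_N = w: 18·12·N^(-1/3) = 108.
So N^(-1/3) = 0.5, which gives N = 8.

N* = 8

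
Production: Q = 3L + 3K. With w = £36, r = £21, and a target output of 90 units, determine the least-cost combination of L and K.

L* = 0, K* = 30

The inputs are perfect substitutes, so the firm uses whichever has the lower cost per unit of output.
Cost per unit of output via L is w/3 = 12; via K it is r/3 = 7. K is cheaper.
Producing Q = 90 with K alone: L = 0, K = 30.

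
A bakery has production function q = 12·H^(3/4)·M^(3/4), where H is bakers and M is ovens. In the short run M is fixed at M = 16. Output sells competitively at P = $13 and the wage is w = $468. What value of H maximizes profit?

H* = 16

With M = 16, MP_H = (3/4)·12·H^(-1/4)·16^(3/4) = 72·H^(-1/4).
Profit maximization for a price taker requires P·MP_H = w: 13·72·H^(-1/4) = 468.
So H^(-1/4) = 0.5, which gives H = 16.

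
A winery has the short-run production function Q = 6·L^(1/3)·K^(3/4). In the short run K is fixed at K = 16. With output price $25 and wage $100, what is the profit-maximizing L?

L* = 8

With K = 16, MP_L = (1/3)·6·L^(-2/3)·16^(3/4) = 16·L^(-2/3).
Profit maximization for a price taker requires P·MP_L = w: 25·16·L^(-2/3) = 100.
So L^(-2/3) = 0.25, which gives L = 8.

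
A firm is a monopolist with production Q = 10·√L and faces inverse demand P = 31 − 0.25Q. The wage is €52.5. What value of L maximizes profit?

Marginal revenue from the inverse demand is MR = 31 − 0.5Q.
The marginal product is MP_L = 5·L^(-1/2).
A monopolist hires until marginal revenue product equals the wage: MR·MP_L = w.
At L, Q = 10·√L. Substituting and solving: (31 − 5·√L)·5·L^(-1/2) = 52.5 gives L = 4.

L* = 4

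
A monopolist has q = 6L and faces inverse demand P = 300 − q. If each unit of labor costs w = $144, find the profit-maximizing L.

L* = 23

Marginal revenue from the inverse demand is MR = 300 − 2q.
The marginal product is MP_L = 6.
A monopolist hires until marginal revenue product equals the wage: MR·MP_L = w.
(300 − 12L)·6 = 144, so L = 23.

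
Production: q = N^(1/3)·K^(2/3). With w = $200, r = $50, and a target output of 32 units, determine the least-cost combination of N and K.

N* = 8, K* = 64

Cost minimization requires the marginal rate of technical substitution to equal the input-price ratio: MP_N/MP_K = w/r.
Here MP_N/MP_K = (1/3)·(K/N)/(2/3) = 0.5·(K/N). Setting this equal to 200/50 = 4 gives K = 8N.
Substituting into q = 32: N^(1/3)·(8N)^(2/3) = 32.
Solving, N = 8 and K = 64.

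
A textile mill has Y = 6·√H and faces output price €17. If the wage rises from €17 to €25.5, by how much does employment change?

ΔH = -5

From P·MP_H = w with MP_H = 3·H^(-1/2), the labor demand is H(w) = (51/w)^(2).
At w = 17: H = 9. At w = 25.5: H = 4.
ΔH = 4 − 9 = -5.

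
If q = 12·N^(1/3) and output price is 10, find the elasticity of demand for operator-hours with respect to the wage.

ε = -1.5

MP_N = (1/3)·12·N^(-2/3), so P·MP_N = w gives 40·N^(-2/3) = w.
Solving, N(w) = (40/w)^(3/2). This is a constant-elasticity form: N ∝ w^(−3/2), so ε = −3/2.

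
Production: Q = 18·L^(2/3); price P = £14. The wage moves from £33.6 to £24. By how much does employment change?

ΔL = 218

From P·MP_L = w with MP_L = 12·L^(-1/3), the labor demand is L(w) = (168/w)^(3).
At w = 33.6: L = 125. At w = 24: L = 343.
ΔL = 343 − 125 = 218.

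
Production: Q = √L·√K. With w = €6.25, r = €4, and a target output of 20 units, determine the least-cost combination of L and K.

L* = 16, K* = 25

Cost minimization requires the marginal rate of technical substitution to equal the input-price ratio: MP_L/MP_K = w/r.
Here MP_L/MP_K = (1/2)·(K/L)/(1/2) = (K/L). Setting this equal to 6.25/4 = 1.5625 gives K = 1.5625L.
Substituting into Q = 20: L^(1/2)·(1.5625L)^(1/2) = 20.
Solving, L = 16 and K = 25.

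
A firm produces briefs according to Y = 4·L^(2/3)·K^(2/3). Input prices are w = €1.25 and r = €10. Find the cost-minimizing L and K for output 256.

Cost minimization requires the marginal rate of technical substitution to equal the input-price ratio: MP_L/MP_K = w/r.
Here MP_L/MP_K = (2/3)·(K/L)/(2/3) = (K/L). Setting this equal to 1.25/10 = 0.125 gives K = 0.125L.
Substituting into Y = 256: 4·L^(2/3)·(0.125L)^(2/3) = 256.
Solving, L = 64 and K = 8.

L* = 64, K* = 8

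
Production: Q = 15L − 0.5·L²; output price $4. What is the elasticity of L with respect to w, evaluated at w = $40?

ε = -2

From P·MP_L = w with MP_L = 15 − L, labor demand is L(w) = 15 − w/4.
dL/dw = −1/(4) = -0.25.
At w = 40, L = 5, so ε = (dL/dw)·(w/L) = (-0.25)·(40/5) = -2.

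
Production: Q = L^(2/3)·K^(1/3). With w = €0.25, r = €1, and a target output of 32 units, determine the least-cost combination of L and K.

L* = 64, K* = 8

Cost minimization requires the marginal rate of technical substitution to equal the input-price ratio: MP_L/MP_K = w/r.
Here MP_L/MP_K = (2/3)·(K/L)/(1/3) = 2·(K/L). Setting this equal to 0.25/1 = 0.25 gives K = 0.125L.
Substituting into Q = 32: L^(2/3)·(0.125L)^(1/3) = 32.
Solving, L = 64 and K = 8.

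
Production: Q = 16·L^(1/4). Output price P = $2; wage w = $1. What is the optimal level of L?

MP_L = (1/4)·16·L^(-3/4) = 4·L^(-3/4).
Profit maximization for a price taker requires P·MP_L = w: 2·4·L^(-3/4) = 1.
So L^(-3/4) = 0.125, which gives L = 16.

L* = 16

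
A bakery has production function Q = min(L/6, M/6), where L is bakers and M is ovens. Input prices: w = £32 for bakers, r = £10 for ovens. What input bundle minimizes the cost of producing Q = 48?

With a fixed-proportions technology, the cost-minimizing bundle uses no slack in either input: L/6 = M/6 = Q.
So L = 6·48 = 288 and M = 6·48 = 288.

L* = 288, M* = 288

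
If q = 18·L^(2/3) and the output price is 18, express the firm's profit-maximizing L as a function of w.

L(w) = (216/w)^(3)

MP_L = (2/3)·18·L^(-1/3) = 12·L^(-1/3).
Setting P·MP_L = w: 216·L^(-1/3) = w.
Solving for L: L^(-1/3) = w/216, so L = (216/w)^(3).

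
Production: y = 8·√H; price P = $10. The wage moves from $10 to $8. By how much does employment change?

ΔH = 9

From P·MP_H = w with MP_H = 4·H^(-1/2), the labor demand is H(w) = (40/w)^(2).
At w = 10: H = 16. At w = 8: H = 25.
ΔH = 25 − 16 = 9.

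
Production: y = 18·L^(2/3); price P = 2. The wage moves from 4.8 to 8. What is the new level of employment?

L* = 27

From P·MP_L = w with MP_L = 12·L^(-1/3), the labor demand is L(w) = (24/w)^(3).
At w = 4.8: L = 125. At w = 8: L = 27.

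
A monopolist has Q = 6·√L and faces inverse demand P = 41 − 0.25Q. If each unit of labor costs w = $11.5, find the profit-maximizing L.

L* = 36

Marginal revenue from the inverse demand is MR = 41 − 0.5Q.
The marginal product is MP_L = 3·L^(-1/2).
A monopolist hires until marginal revenue product equals the wage: MR·MP_L = w.
At L, Q = 6·√L. Substituting and solving: (41 − 3·√L)·3·L^(-1/2) = 11.5 gives L = 36.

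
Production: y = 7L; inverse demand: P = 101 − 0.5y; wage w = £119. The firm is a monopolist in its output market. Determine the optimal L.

L* = 12

Marginal revenue from the inverse demand is MR = 101 − y.
The marginal product is MP_L = 7.
A monopolist hires until marginal revenue product equals the wage: MR·MP_L = w.
(101 − 7L)·7 = 119, so L = 12.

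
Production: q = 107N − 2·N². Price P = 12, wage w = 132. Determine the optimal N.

The marginal product of N is MP_N = 107 − 4N.
A price-taking firm hires until the value of the marginal product equals the wage: P·MP_N = w, so 12·(107 − 4N) = 132.
Then 107 − 4N = 11, giving N = 24.

N* = 24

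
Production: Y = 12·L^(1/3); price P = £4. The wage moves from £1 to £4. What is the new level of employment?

From P·MP_L = w with MP_L = 4·L^(-2/3), the labor demand is L(w) = (16/w)^(3/2).
At w = 1: L = 64. At w = 4: L = 8.

L* = 8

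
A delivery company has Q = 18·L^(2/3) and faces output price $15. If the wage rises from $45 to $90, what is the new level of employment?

From P·MP_L = w with MP_L = 12·L^(-1/3), the labor demand is L(w) = (180/w)^(3).
At w = 45: L = 64. At w = 90: L = 8.

L* = 8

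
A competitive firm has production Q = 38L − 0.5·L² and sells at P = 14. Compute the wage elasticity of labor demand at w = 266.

ε = -1

From P·MP_L = w with MP_L = 38 − L, labor demand is L(w) = 38 − w/14.
dL/dw = −1/(14) = -1/14.
At w = 266, L = 19, so ε = (dL/dw)·(w/L) = (-1/14)·(266/19) = -1.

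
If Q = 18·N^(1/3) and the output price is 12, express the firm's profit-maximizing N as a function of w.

MP_N = (1/3)·18·N^(-2/3) = 6·N^(-2/3).
Setting P·MP_N = w: 72·N^(-2/3) = w.
Solving for N: N^(-2/3) = w/72, so N = (72/w)^(3/2).

N(w) = (72/w)^(3/2)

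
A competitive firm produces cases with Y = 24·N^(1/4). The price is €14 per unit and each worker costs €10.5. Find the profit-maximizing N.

N* = 16

MP_N = (1/4)·24·N^(-3/4) = 6·N^(-3/4).
Profit maximization for a price taker requires P·MP_N = w: 14·6·N^(-3/4) = 10.5.
So N^(-3/4) = 0.125, which gives N = 16.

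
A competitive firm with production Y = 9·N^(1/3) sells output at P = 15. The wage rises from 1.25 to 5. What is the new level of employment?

From P·MP_N = w with MP_N = 3·N^(-2/3), the labor demand is N(w) = (45/w)^(3/2).
At w = 1.25: N = 216. At w = 5: N = 27.

N* = 27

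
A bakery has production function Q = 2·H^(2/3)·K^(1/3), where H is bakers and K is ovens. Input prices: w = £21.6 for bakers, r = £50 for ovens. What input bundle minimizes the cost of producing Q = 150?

Cost minimization requires the marginal rate of technical substitution to equal the input-price ratio: MP_H/MP_K = w/r.
Here MP_H/MP_K = (2/3)·(K/H)/(1/3) = 2·(K/H). Setting this equal to 21.6/50 = 0.432 gives K = 0.216H.
Substituting into Q = 150: 2·H^(2/3)·(0.216H)^(1/3) = 150.
Solving, H = 125 and K = 27.

H* = 125, K* = 27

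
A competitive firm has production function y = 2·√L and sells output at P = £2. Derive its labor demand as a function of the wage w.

L(w) = 4/w²

MP_L = (1/2)·2·L^(-1/2) = L^(-1/2).
Setting P·MP_L = w: 2·L^(-1/2) = w.
Solving for L: L^(-1/2) = w/2, so L = (2/w)^(2).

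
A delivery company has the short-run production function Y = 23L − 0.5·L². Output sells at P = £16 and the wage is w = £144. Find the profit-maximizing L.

The marginal product of L is MP_L = 23 − L.
A price-taking firm hires until the value of the marginal product equals the wage: P·MP_L = w, so 16·(23 − L) = 144.
Then 23 − L = 9, giving L = 14.

L* = 14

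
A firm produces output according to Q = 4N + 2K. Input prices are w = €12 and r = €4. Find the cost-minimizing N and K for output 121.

N* = 0, K* = 60.5

The inputs are perfect substitutes, so the firm uses whichever has the lower cost per unit of output.
Cost per unit of output via N is w/4 = 3; via K it is r/2 = 2. K is cheaper.
Producing Q = 121 with K alone: N = 0, K = 60.5.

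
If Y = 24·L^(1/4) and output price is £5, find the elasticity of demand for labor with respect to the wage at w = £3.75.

ε = -4/3

MP_L = (1/4)·24·L^(-3/4), so P·MP_L = w gives 30·L^(-3/4) = w.
Solving, L(w) = (30/w)^(4/3). This is a constant-elasticity form: L ∝ w^(−4/3), so ε = −4/3.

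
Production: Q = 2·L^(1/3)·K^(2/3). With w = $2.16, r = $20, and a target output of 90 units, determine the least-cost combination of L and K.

Cost minimization requires the marginal rate of technical substitution to equal the input-price ratio: MP_L/MP_K = w/r.
Here MP_L/MP_K = (1/3)·(K/L)/(2/3) = 0.5·(K/L). Setting this equal to 2.16/20 = 0.108 gives K = 0.216L.
Substituting into Q = 90: 2·L^(1/3)·(0.216L)^(2/3) = 90.
Solving, L = 125 and K = 27.

L* = 125, K* = 27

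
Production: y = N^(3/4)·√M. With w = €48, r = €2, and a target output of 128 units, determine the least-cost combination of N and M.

Cost minimization requires the marginal rate of technical substitution to equal the input-price ratio: MP_N/MP_M = w/r.
Here MP_N/MP_M = (3/4)·(M/N)/(1/2) = 1.5·(M/N). Setting this equal to 48/2 = 24 gives M = 16N.
Substituting into y = 128: N^(3/4)·(16N)^(1/2) = 128.
Solving, N = 16 and M = 256.

N* = 16, M* = 256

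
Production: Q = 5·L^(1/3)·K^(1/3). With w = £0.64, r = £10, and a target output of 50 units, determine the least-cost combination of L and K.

Cost minimization requires the marginal rate of technical substitution to equal the input-price ratio: MP_L/MP_K = w/r.
Here MP_L/MP_K = (1/3)·(K/L)/(1/3) = (K/L). Setting this equal to 0.64/10 = 0.064 gives K = 0.064L.
Substituting into Q = 50: 5·L^(1/3)·(0.064L)^(1/3) = 50.
Solving, L = 125 and K = 8.

L* = 125, K* = 8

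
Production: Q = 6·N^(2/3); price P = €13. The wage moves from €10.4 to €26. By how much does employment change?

From P·MP_N = w with MP_N = 4·N^(-1/3), the labor demand is N(w) = (52/w)^(3).
At w = 10.4: N = 125. At w = 26: N = 8.
ΔN = 8 − 125 = -117.

ΔN = -117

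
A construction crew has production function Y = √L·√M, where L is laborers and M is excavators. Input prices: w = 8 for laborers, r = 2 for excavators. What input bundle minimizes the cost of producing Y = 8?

Cost minimization requires the marginal rate of technical substitution to equal the input-price ratio: MP_L/MP_M = w/r.
Here MP_L/MP_M = (1/2)·(M/L)/(1/2) = (M/L). Setting this equal to 8/2 = 4 gives M = 4L.
Substituting into Y = 8: L^(1/2)·(4L)^(1/2) = 8.
Solving, L = 4 and M = 16.

L* = 4, M* = 16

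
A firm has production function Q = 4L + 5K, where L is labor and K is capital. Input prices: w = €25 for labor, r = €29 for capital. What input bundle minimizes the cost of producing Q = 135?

The inputs are perfect substitutes, so the firm uses whichever has the lower cost per unit of output.
Cost per unit of output via L is w/4 = 6.25; via K it is r/5 = 5.8. K is cheaper.
Producing Q = 135 with K alone: L = 0, K = 27.

L* = 0, K* = 27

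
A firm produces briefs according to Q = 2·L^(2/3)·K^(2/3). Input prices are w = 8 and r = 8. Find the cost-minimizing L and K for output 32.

L* = 8, K* = 8

Cost minimization requires the marginal rate of technical substitution to equal the input-price ratio: MP_L/MP_K = w/r.
Here MP_L/MP_K = (2/3)·(K/L)/(2/3) = (K/L). Setting this equal to 8/8 = 1 gives K = L.
Substituting into Q = 32: 2·L^(2/3)·(L)^(2/3) = 32.
Solving, L = 8 and K = 8.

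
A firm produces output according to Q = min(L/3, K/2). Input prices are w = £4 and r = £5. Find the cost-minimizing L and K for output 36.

L* = 108, K* = 72

With a fixed-proportions technology, the cost-minimizing bundle uses no slack in either input: L/3 = K/2 = Q.
So L = 3·36 = 108 and K = 2·36 = 72.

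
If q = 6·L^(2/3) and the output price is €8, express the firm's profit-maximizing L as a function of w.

L(w) = 32768/w³

MP_L = (2/3)·6·L^(-1/3) = 4·L^(-1/3).
Setting P·MP_L = w: 32·L^(-1/3) = w.
Solving for L: L^(-1/3) = w/32, so L = (32/w)^(3).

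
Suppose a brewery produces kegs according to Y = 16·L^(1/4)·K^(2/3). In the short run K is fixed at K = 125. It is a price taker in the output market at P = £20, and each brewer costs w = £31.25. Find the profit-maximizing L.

L* = 256

With K = 125, MP_L = (1/4)·16·L^(-3/4)·125^(2/3) = 100·L^(-3/4).
Profit maximization for a price taker requires P·MP_L = w: 20·100·L^(-3/4) = 31.25.
So L^(-3/4) = 0.015625, which gives L = 256.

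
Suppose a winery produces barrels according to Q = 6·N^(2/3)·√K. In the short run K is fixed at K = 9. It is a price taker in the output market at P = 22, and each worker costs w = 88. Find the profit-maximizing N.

With K = 9, MP_N = (2/3)·6·N^(-1/3)·9^(1/2) = 12·N^(-1/3).
Profit maximization for a price taker requires P·MP_N = w: 22·12·N^(-1/3) = 88.
So N^(-1/3) = 1/3, which gives N = 27.

N* = 27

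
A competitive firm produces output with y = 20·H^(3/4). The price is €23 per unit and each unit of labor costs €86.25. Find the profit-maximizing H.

MP_H = (3/4)·20·H^(-1/4) = 15·H^(-1/4).
Profit maximization for a price taker requires P·MP_H = w: 23·15·H^(-1/4) = 86.25.
So H^(-1/4) = 0.25, which gives H = 256.

H* = 256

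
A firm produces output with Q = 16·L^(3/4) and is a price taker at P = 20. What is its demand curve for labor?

L(w) = (240/w)^(4)

MP_L = (3/4)·16·L^(-1/4) = 12·L^(-1/4).
Setting P·MP_L = w: 240·L^(-1/4) = w.
Solving for L: L^(-1/4) = w/240, so L = (240/w)^(4).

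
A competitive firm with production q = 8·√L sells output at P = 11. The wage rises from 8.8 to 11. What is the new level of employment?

From P·MP_L = w with MP_L = 4·L^(-1/2), the labor demand is L(w) = (44/w)^(2).
At w = 8.8: L = 25. At w = 11: L = 16.

L* = 16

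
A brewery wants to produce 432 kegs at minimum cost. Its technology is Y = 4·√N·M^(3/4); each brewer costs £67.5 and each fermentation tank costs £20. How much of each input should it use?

Cost minimization requires the marginal rate of technical substitution to equal the input-price ratio: MP_N/MP_M = w/r.
Here MP_N/MP_M = (1/2)·(M/N)/(3/4) = (2/3)·(M/N). Setting this equal to 67.5/20 = 3.375 gives M = 5.0625N.
Substituting into Y = 432: 4·N^(1/2)·(5.0625N)^(3/4) = 432.
Solving, N = 16 and M = 81.

N* = 16, M* = 81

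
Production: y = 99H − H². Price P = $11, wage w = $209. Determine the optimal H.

The marginal product of H is MP_H = 99 − 2H.
A price-taking firm hires until the value of the marginal product equals the wage: P·MP_H = w, so 11·(99 − 2H) = 209.
Then 99 − 2H = 19, giving H = 40.

H* = 40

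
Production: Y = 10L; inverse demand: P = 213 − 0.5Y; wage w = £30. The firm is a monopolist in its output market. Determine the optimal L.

L* = 21

Marginal revenue from the inverse demand is MR = 213 − Y.
The marginal product is MP_L = 10.
A monopolist hires until marginal revenue product equals the wage: MR·MP_L = w.
(213 − 10L)·10 = 30, so L = 21.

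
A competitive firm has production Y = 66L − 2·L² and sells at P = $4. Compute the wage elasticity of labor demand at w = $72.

From P·MP_L = w with MP_L = 66 − 4L, labor demand is L(w) = (66 − w/4)/4.
dL/dw = −1/(16) = -0.0625.
At w = 72, L = 12, so ε = (dL/dw)·(w/L) = (-0.0625)·(72/12) = -0.375.

ε = -0.375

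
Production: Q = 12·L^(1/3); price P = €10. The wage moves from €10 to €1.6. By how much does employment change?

From P·MP_L = w with MP_L = 4·L^(-2/3), the labor demand is L(w) = (40/w)^(3/2).
At w = 10: L = 8. At w = 1.6: L = 125.
ΔL = 125 − 8 = 117.

ΔL = 117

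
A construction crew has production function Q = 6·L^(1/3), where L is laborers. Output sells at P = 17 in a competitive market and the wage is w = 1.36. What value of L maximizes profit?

MP_L = (1/3)·6·L^(-2/3) = 2·L^(-2/3).
Profit maximization for a price taker requires P·MP_L = w: 17·2·L^(-2/3) = 1.36.
So L^(-2/3) = 0.04, which gives L = 125.

L* = 125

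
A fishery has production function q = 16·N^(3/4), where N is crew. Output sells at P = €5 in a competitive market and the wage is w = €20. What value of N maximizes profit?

N* = 81

MP_N = (3/4)·16·N^(-1/4) = 12·N^(-1/4).
Profit maximization for a price taker requires P·MP_N = w: 5·12·N^(-1/4) = 20.
So N^(-1/4) = 1/3, which gives N = 81.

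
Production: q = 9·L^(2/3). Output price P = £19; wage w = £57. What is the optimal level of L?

MP_L = (2/3)·9·L^(-1/3) = 6·L^(-1/3).
Profit maximization for a price taker requires P·MP_L = w: 19·6·L^(-1/3) = 57.
So L^(-1/3) = 0.5, which gives L = 8.

L* = 8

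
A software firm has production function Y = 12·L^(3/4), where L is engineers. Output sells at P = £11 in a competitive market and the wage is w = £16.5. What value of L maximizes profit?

L* = 1296

MP_L = (3/4)·12·L^(-1/4) = 9·L^(-1/4).
Profit maximization for a price taker requires P·MP_L = w: 11·9·L^(-1/4) = 16.5.
So L^(-1/4) = 1/6, which gives L = 1296.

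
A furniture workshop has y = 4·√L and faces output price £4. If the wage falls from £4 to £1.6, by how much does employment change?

ΔL = 21

From P·MP_L = w with MP_L = 2·L^(-1/2), the labor demand is L(w) = (8/w)^(2).
At w = 4: L = 4. At w = 1.6: L = 25.
ΔL = 25 − 4 = 21.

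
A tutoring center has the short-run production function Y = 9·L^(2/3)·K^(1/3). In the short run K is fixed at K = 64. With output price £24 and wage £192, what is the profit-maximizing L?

L* = 27

With K = 64, MP_L = (2/3)·9·L^(-1/3)·64^(1/3) = 24·L^(-1/3).
Profit maximization for a price taker requires P·MP_L = w: 24·24·L^(-1/3) = 192.
So L^(-1/3) = 1/3, which gives L = 27.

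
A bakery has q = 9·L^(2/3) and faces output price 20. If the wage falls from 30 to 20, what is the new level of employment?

L* = 216

From P·MP_L = w with MP_L = 6·L^(-1/3), the labor demand is L(w) = (120/w)^(3).
At w = 30: L = 64. At w = 20: L = 216.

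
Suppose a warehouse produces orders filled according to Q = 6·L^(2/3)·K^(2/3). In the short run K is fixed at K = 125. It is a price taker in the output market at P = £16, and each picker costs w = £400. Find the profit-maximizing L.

L* = 64

With K = 125, MP_L = (2/3)·6·L^(-1/3)·125^(2/3) = 100·L^(-1/3).
Profit maximization for a price taker requires P·MP_L = w: 16·100·L^(-1/3) = 400.
So L^(-1/3) = 0.25, which gives L = 64.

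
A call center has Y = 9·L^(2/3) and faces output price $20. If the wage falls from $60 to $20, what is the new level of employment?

L* = 216

From P·MP_L = w with MP_L = 6·L^(-1/3), the labor demand is L(w) = (120/w)^(3).
At w = 60: L = 8. At w = 20: L = 216.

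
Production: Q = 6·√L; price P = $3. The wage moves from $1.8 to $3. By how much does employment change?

ΔL = -16

From P·MP_L = w with MP_L = 3·L^(-1/2), the labor demand is L(w) = (9/w)^(2).
At w = 1.8: L = 25. At w = 3: L = 9.
ΔL = 9 − 25 = -16.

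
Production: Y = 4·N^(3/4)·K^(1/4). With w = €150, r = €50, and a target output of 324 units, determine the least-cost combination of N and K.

Cost minimization requires the marginal rate of technical substitution to equal the input-price ratio: MP_N/MP_K = w/r.
Here MP_N/MP_K = (3/4)·(K/N)/(1/4) = 3·(K/N). Setting this equal to 150/50 = 3 gives K = N.
Substituting into Y = 324: 4·N^(3/4)·(N)^(1/4) = 324.
Solving, N = 81 and K = 81.

N* = 81, K* = 81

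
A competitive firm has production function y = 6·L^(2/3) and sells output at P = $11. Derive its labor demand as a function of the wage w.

MP_L = (2/3)·6·L^(-1/3) = 4·L^(-1/3).
Setting P·MP_L = w: 44·L^(-1/3) = w.
Solving for L: L^(-1/3) = w/44, so L = (44/w)^(3).

L(w) = 85184/w³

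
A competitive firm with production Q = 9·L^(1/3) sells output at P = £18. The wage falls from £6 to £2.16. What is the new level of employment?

From P·MP_L = w with MP_L = 3·L^(-2/3), the labor demand is L(w) = (54/w)^(3/2).
At w = 6: L = 27. At w = 2.16: L = 125.

L* = 125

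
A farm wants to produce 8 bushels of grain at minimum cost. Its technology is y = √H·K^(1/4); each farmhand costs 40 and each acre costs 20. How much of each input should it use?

H* = 16, K* = 16

Cost minimization requires the marginal rate of technical substitution to equal the input-price ratio: MP_H/MP_K = w/r.
Here MP_H/MP_K = (1/2)·(K/H)/(1/4) = 2·(K/H). Setting this equal to 40/20 = 2 gives K = H.
Substituting into y = 8: H^(1/2)·(H)^(1/4) = 8.
Solving, H = 16 and K = 16.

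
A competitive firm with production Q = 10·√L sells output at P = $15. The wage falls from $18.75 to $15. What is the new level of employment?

From P·MP_L = w with MP_L = 5·L^(-1/2), the labor demand is L(w) = (75/w)^(2).
At w = 18.75: L = 16. At w = 15: L = 25.

L* = 25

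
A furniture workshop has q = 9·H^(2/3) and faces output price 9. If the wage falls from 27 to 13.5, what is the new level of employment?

H* = 64

From P·MP_H = w with MP_H = 6·H^(-1/3), the labor demand is H(w) = (54/w)^(3).
At w = 27: H = 8. At w = 13.5: H = 64.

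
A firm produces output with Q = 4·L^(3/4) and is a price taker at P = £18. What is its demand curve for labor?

MP_L = (3/4)·4·L^(-1/4) = 3·L^(-1/4).
Setting P·MP_L = w: 54·L^(-1/4) = w.
Solving for L: L^(-1/4) = w/54, so L = (54/w)^(4).

L(w) = 8503056/w^(4)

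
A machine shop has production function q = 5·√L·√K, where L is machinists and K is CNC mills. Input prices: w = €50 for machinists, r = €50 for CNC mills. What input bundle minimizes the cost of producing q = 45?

Cost minimization requires the marginal rate of technical substitution to equal the input-price ratio: MP_L/MP_K = w/r.
Here MP_L/MP_K = (1/2)·(K/L)/(1/2) = (K/L). Setting this equal to 50/50 = 1 gives K = L.
Substituting into q = 45: 5·L^(1/2)·(L)^(1/2) = 45.
Solving, L = 9 and K = 9.

L* = 9, K* = 9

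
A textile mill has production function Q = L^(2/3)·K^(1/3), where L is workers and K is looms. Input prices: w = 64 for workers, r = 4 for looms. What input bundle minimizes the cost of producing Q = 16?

L* = 8, K* = 64

Cost minimization requires the marginal rate of technical substitution to equal the input-price ratio: MP_L/MP_K = w/r.
Here MP_L/MP_K = (2/3)·(K/L)/(1/3) = 2·(K/L). Setting this equal to 64/4 = 16 gives K = 8L.
Substituting into Q = 16: L^(2/3)·(8L)^(1/3) = 16.
Solving, L = 8 and K = 64.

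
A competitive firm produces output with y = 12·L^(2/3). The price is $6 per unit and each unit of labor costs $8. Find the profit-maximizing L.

MP_L = (2/3)·12·L^(-1/3) = 8·L^(-1/3).
Profit maximization for a price taker requires P·MP_L = w: 6·8·L^(-1/3) = 8.
So L^(-1/3) = 1/6, which gives L = 216.

L* = 216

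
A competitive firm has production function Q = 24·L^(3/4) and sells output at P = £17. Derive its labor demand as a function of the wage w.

MP_L = (3/4)·24·L^(-1/4) = 18·L^(-1/4).
Setting P·MP_L = w: 306·L^(-1/4) = w.
Solving for L: L^(-1/4) = w/306, so L = (306/w)^(4).

L(w) = (306/w)^(4)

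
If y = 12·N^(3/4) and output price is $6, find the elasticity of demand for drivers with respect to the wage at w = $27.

ε = -4

MP_N = (3/4)·12·N^(-1/4), so P·MP_N = w gives 54·N^(-1/4) = w.
Solving, N(w) = (54/w)^(4). This is a constant-elasticity form: N ∝ w^(−4), so ε = −4.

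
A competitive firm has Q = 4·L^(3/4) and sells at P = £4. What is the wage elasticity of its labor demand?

MP_L = (3/4)·4·L^(-1/4), so P·MP_L = w gives 12·L^(-1/4) = w.
Solving, L(w) = (12/w)^(4). This is a constant-elasticity form: L ∝ w^(−4), so ε = −4.

ε = -4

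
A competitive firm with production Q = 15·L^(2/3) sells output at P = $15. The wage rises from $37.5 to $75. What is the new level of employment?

From P·MP_L = w with MP_L = 10·L^(-1/3), the labor demand is L(w) = (150/w)^(3).
At w = 37.5: L = 64. At w = 75: L = 8.

L* = 8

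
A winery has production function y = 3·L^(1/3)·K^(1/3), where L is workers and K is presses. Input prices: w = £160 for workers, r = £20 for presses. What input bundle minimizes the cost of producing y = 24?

L* = 8, K* = 64

Cost minimization requires the marginal rate of technical substitution to equal the input-price ratio: MP_L/MP_K = w/r.
Here MP_L/MP_K = (1/3)·(K/L)/(1/3) = (K/L). Setting this equal to 160/20 = 8 gives K = 8L.
Substituting into y = 24: 3·L^(1/3)·(8L)^(1/3) = 24.
Solving, L = 8 and K = 64.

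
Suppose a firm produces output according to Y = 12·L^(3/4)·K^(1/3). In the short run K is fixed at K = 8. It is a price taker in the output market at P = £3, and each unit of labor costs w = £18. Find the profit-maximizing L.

L* = 81

With K = 8, MP_L = (3/4)·12·L^(-1/4)·8^(1/3) = 18·L^(-1/4).
Profit maximization for a price taker requires P·MP_L = w: 3·18·L^(-1/4) = 18.
So L^(-1/4) = 1/3, which gives L = 81.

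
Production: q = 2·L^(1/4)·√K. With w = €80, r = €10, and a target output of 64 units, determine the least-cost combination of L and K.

L* = 16, K* = 256

Cost minimization requires the marginal rate of technical substitution to equal the input-price ratio: MP_L/MP_K = w/r.
Here MP_L/MP_K = (1/4)·(K/L)/(1/2) = 0.5·(K/L). Setting this equal to 80/10 = 8 gives K = 16L.
Substituting into q = 64: 2·L^(1/4)·(16L)^(1/2) = 64.
Solving, L = 16 and K = 256.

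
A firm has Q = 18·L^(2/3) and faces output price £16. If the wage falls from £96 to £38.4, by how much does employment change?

From P·MP_L = w with MP_L = 12·L^(-1/3), the labor demand is L(w) = (192/w)^(3).
At w = 96: L = 8. At w = 38.4: L = 125.
ΔL = 125 − 8 = 117.

ΔL = 117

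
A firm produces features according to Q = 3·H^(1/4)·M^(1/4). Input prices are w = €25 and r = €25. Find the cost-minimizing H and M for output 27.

Cost minimization requires the marginal rate of technical substitution to equal the input-price ratio: MP_H/MP_M = w/r.
Here MP_H/MP_M = (1/4)·(M/H)/(1/4) = (M/H). Setting this equal to 25/25 = 1 gives M = H.
Substituting into Q = 27: 3·H^(1/4)·(H)^(1/4) = 27.
Solving, H = 81 and M = 81.

H* = 81, M* = 81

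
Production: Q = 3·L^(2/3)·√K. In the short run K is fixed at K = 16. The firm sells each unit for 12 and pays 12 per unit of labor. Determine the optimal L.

With K = 16, MP_L = (2/3)·3·L^(-1/3)·16^(1/2) = 8·L^(-1/3).
Profit maximization for a price taker requires P·MP_L = w: 12·8·L^(-1/3) = 12.
So L^(-1/3) = 0.125, which gives L = 512.

L* = 512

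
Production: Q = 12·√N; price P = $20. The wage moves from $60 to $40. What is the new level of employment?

N* = 9

From P·MP_N = w with MP_N = 6·N^(-1/2), the labor demand is N(w) = (120/w)^(2).
At w = 60: N = 4. At w = 40: N = 9.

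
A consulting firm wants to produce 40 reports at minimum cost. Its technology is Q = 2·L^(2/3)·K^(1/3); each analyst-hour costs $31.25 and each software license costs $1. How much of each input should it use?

Cost minimization requires the marginal rate of technical substitution to equal the input-price ratio: MP_L/MP_K = w/r.
Here MP_L/MP_K = (2/3)·(K/L)/(1/3) = 2·(K/L). Setting this equal to 31.25/1 = 31.25 gives K = 15.625L.
Substituting into Q = 40: 2·L^(2/3)·(15.625L)^(1/3) = 40.
Solving, L = 8 and K = 125.

L* = 8, K* = 125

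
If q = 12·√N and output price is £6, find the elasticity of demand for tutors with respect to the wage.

ε = -2

MP_N = (1/2)·12·N^(-1/2), so P·MP_N = w gives 36·N^(-1/2) = w.
Solving, N(w) = (36/w)^(2). This is a constant-elasticity form: N ∝ w^(−2), so ε = −2.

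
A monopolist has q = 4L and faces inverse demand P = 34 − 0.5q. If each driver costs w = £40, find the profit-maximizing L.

Marginal revenue from the inverse demand is MR = 34 − q.
The marginal product is MP_L = 4.
A monopolist hires until marginal revenue product equals the wage: MR·MP_L = w.
(34 − 4L)·4 = 40, so L = 6.

L* = 6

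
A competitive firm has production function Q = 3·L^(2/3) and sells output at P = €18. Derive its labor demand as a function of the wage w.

L(w) = 46656/w³

MP_L = (2/3)·3·L^(-1/3) = 2·L^(-1/3).
Setting P·MP_L = w: 36·L^(-1/3) = w.
Solving for L: L^(-1/3) = w/36, so L = (36/w)^(3).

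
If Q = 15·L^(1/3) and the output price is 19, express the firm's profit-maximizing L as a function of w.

MP_L = (1/3)·15·L^(-2/3) = 5·L^(-2/3).
Setting P·MP_L = w: 95·L^(-2/3) = w.
Solving for L: L^(-2/3) = w/95, so L = (95/w)^(3/2).

L(w) = (95/w)^(3/2)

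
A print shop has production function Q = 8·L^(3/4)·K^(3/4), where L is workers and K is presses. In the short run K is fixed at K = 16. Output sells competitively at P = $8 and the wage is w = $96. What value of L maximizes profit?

With K = 16, MP_L = (3/4)·8·L^(-1/4)·16^(3/4) = 48·L^(-1/4).
Profit maximization for a price taker requires P·MP_L = w: 8·48·L^(-1/4) = 96.
So L^(-1/4) = 0.25, which gives L = 256.

L* = 256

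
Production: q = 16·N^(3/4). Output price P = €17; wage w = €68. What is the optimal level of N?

N* = 81

MP_N = (3/4)·16·N^(-1/4) = 12·N^(-1/4).
Profit maximization for a price taker requires P·MP_N = w: 17·12·N^(-1/4) = 68.
So N^(-1/4) = 1/3, which gives N = 81.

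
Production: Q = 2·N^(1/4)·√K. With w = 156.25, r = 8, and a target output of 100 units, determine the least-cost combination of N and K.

N* = 16, K* = 625

Cost minimization requires the marginal rate of technical substitution to equal the input-price ratio: MP_N/MP_K = w/r.
Here MP_N/MP_K = (1/4)·(K/N)/(1/2) = 0.5·(K/N). Setting this equal to 156.25/8 = 19.53125 gives K = 39.0625N.
Substituting into Q = 100: 2·N^(1/4)·(39.0625N)^(1/2) = 100.
Solving, N = 16 and K = 625.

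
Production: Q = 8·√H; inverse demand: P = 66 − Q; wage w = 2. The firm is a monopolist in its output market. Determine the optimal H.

Marginal revenue from the inverse demand is MR = 66 − 2Q.
The marginal product is MP_H = 4·H^(-1/2).
A monopolist hires until marginal revenue product equals the wage: MR·MP_H = w.
At H, Q = 8·√H. Substituting and solving: (66 − 16·√H)·4·H^(-1/2) = 2 gives H = 16.

H* = 16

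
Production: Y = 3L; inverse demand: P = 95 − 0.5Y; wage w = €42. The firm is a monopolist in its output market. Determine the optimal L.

L* = 27

Marginal revenue from the inverse demand is MR = 95 − Y.
The marginal product is MP_L = 3.
A monopolist hires until marginal revenue product equals the wage: MR·MP_L = w.
(95 − 3L)·3 = 42, so L = 27.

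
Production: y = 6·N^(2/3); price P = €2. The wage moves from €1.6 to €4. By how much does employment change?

From P·MP_N = w with MP_N = 4·N^(-1/3), the labor demand is N(w) = (8/w)^(3).
At w = 1.6: N = 125. At w = 4: N = 8.
ΔN = 8 − 125 = -117.

ΔN = -117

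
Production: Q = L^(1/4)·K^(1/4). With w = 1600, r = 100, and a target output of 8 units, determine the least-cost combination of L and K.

Cost minimization requires the marginal rate of technical substitution to equal the input-price ratio: MP_L/MP_K = w/r.
Here MP_L/MP_K = (1/4)·(K/L)/(1/4) = (K/L). Setting this equal to 1600/100 = 16 gives K = 16L.
Substituting into Q = 8: L^(1/4)·(16L)^(1/4) = 8.
Solving, L = 16 and K = 256.

L* = 16, K* = 256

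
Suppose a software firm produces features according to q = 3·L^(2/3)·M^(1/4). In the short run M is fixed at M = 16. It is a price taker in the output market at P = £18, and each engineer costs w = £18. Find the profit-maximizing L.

L* = 64

With M = 16, MP_L = (2/3)·3·L^(-1/3)·16^(1/4) = 4·L^(-1/3).
Profit maximization for a price taker requires P·MP_L = w: 18·4·L^(-1/3) = 18.
So L^(-1/3) = 0.25, which gives L = 64.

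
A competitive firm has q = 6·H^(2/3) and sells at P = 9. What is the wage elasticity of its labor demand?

MP_H = (2/3)·6·H^(-1/3), so P·MP_H = w gives 36·H^(-1/3) = w.
Solving, H(w) = (36/w)^(3). This is a constant-elasticity form: H ∝ w^(−3), so ε = −3.

ε = -3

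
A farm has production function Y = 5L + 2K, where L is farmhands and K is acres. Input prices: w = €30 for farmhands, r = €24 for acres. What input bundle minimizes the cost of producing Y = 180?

The inputs are perfect substitutes, so the firm uses whichever has the lower cost per unit of output.
Cost per unit of output via L is w/5 = 6; via K it is r/2 = 12. L is cheaper.
Producing Y = 180 with L alone: L = 36, K = 0.

L* = 36, K* = 0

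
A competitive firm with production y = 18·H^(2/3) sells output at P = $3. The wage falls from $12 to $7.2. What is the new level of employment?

H* = 125

From P·MP_H = w with MP_H = 12·H^(-1/3), the labor demand is H(w) = (36/w)^(3).
At w = 12: H = 27. At w = 7.2: H = 125.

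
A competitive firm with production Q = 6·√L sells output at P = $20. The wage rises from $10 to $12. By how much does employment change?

ΔL = -11

From P·MP_L = w with MP_L = 3·L^(-1/2), the labor demand is L(w) = (60/w)^(2).
At w = 10: L = 36. At w = 12: L = 25.
ΔL = 25 − 36 = -11.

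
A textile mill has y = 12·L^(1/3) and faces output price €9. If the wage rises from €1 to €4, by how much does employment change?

ΔL = -189

From P·MP_L = w with MP_L = 4·L^(-2/3), the labor demand is L(w) = (36/w)^(3/2).
At w = 1: L = 216. At w = 4: L = 27.
ΔL = 27 − 216 = -189.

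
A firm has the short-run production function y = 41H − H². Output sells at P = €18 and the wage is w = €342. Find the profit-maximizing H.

H* = 11

The marginal product of H is MP_H = 41 − 2H.
A price-taking firm hires until the value of the marginal product equals the wage: P·MP_H = w, so 18·(41 − 2H) = 342.
Then 41 − 2H = 19, giving H = 11.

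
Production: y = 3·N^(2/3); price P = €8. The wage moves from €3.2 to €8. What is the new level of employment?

From P·MP_N = w with MP_N = 2·N^(-1/3), the labor demand is N(w) = (16/w)^(3).
At w = 3.2: N = 125. At w = 8: N = 8.

N* = 8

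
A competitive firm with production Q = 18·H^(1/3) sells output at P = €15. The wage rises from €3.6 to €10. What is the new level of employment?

From P·MP_H = w with MP_H = 6·H^(-2/3), the labor demand is H(w) = (90/w)^(3/2).
At w = 3.6: H = 125. At w = 10: H = 27.

H* = 27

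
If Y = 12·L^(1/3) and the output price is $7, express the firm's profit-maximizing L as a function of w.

MP_L = (1/3)·12·L^(-2/3) = 4·L^(-2/3).
Setting P·MP_L = w: 28·L^(-2/3) = w.
Solving for L: L^(-2/3) = w/28, so L = (28/w)^(3/2).

L(w) = (28/w)^(3/2)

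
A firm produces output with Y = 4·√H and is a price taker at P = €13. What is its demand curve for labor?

MP_H = (1/2)·4·H^(-1/2) = 2·H^(-1/2).
Setting P·MP_H = w: 26·H^(-1/2) = w.
Solving for H: H^(-1/2) = w/26, so H = (26/w)^(2).

H(w) = 676/w²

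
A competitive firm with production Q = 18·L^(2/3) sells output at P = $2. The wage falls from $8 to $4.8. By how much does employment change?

ΔL = 98

From P·MP_L = w with MP_L = 12·L^(-1/3), the labor demand is L(w) = (24/w)^(3).
At w = 8: L = 27. At w = 4.8: L = 125.
ΔL = 125 − 27 = 98.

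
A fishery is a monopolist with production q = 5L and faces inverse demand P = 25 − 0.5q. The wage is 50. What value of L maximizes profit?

L* = 3

Marginal revenue from the inverse demand is MR = 25 − q.
The marginal product is MP_L = 5.
A monopolist hires until marginal revenue product equals the wage: MR·MP_L = w.
(25 − 5L)·5 = 50, so L = 3.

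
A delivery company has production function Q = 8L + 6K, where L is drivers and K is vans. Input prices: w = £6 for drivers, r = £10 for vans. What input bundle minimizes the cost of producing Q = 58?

The inputs are perfect substitutes, so the firm uses whichever has the lower cost per unit of output.
Cost per unit of output via L is w/8 = 0.75; via K it is r/6 = 5/3. L is cheaper.
Producing Q = 58 with L alone: L = 7.25, K = 0.

L* = 7.25, K* = 0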